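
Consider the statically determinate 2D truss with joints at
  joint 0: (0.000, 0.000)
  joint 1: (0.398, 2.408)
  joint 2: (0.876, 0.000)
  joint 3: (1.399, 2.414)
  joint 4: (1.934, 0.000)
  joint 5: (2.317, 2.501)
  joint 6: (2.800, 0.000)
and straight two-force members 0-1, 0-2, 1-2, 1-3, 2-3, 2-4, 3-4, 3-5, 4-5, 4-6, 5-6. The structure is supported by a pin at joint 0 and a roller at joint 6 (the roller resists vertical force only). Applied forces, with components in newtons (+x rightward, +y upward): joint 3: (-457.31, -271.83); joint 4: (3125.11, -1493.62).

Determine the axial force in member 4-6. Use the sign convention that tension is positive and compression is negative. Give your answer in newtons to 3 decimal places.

149.326

N=7 nodes, M=11 members, R=3 reactions → 2N=14, M+R=14
member 0 (0-1): L=2.4407, (cx,cy)=(0.1631,0.9866)
member 1 (0-2): L=0.8760, (cx,cy)=(1.0000,0.0000)
member 2 (1-2): L=2.4550, (cx,cy)=(0.1947,-0.9809)
member 3 (1-3): L=1.0010, (cx,cy)=(1.0000,0.0060)
member 4 (2-3): L=2.4700, (cx,cy)=(0.2117,0.9773)
member 5 (2-4): L=1.0580, (cx,cy)=(1.0000,0.0000)
member 6 (3-4): L=2.4726, (cx,cy)=(0.2164,-0.9763)
member 7 (3-5): L=0.9221, (cx,cy)=(0.9955,0.0943)
member 8 (4-5): L=2.5302, (cx,cy)=(0.1514,0.9885)
member 9 (4-6): L=0.8660, (cx,cy)=(1.0000,0.0000)
member 10 (5-6): L=2.5472, (cx,cy)=(0.1896,-0.9819)
solve A·x = −loads:
  F[0-1] = -1005.6957 N (compression)
  F[0-2] = +2831.7988 N (tension)
  F[1-2] = +1009.3910 N (tension)
  F[1-3] = -360.5397 N (compression)
  F[2-3] = -1013.0427 N (compression)
  F[2-4] = +3242.8353 N (tension)
  F[3-4] = +711.5120 N (tension)
  F[3-5] = -272.8952 N (compression)
  F[4-5] = +808.2774 N (tension)
  F[4-6] = +149.3256 N (tension)
  F[5-6] = -787.5031 N (compression)
  Rx@0 = -2667.8000 N
  Ry@0 = +992.2340 N
  Ry@6 = +773.2160 N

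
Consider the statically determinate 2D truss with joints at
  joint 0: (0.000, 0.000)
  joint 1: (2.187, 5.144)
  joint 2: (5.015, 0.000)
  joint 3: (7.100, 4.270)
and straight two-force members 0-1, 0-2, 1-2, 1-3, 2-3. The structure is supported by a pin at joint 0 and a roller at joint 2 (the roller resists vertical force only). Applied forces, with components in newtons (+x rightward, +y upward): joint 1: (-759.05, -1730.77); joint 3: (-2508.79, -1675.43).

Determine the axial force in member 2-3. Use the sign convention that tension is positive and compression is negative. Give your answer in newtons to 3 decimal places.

N=4 nodes, M=5 members, R=3 reactions → 2N=8, M+R=8
member 0 (0-1): L=5.5896, (cx,cy)=(0.3913,0.9203)
member 1 (0-2): L=5.0150, (cx,cy)=(1.0000,0.0000)
member 2 (1-2): L=5.8701, (cx,cy)=(0.4818,-0.8763)
member 3 (1-3): L=4.9901, (cx,cy)=(0.9845,-0.1751)
member 4 (2-3): L=4.7519, (cx,cy)=(0.4388,0.8986)
solve A·x = −loads:
  F[0-1] = -3470.7984 N (compression)
  F[0-2] = -1909.8490 N (compression)
  F[1-2] = +1985.6881 N (tension)
  F[1-3] = -1579.9923 N (compression)
  F[2-3] = -2172.4531 N (compression)
  Rx@0 = +3267.8400 N
  Ry@0 = +3194.1042 N
  Ry@2 = +212.0958 N

-2172.453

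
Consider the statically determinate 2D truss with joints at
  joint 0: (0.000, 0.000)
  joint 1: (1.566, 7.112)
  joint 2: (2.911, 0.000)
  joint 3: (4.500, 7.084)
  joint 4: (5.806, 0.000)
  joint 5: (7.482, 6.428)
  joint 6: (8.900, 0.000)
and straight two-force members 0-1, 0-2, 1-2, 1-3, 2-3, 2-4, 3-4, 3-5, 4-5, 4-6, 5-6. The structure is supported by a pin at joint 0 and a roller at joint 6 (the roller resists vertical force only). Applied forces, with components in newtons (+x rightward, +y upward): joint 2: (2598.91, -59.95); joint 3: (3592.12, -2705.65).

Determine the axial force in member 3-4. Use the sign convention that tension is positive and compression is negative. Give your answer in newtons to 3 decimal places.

-3885.915

N=7 nodes, M=11 members, R=3 reactions → 2N=14, M+R=14
member 0 (0-1): L=7.2824, (cx,cy)=(0.2150,0.9766)
member 1 (0-2): L=2.9110, (cx,cy)=(1.0000,0.0000)
member 2 (1-2): L=7.2381, (cx,cy)=(0.1858,-0.9826)
member 3 (1-3): L=2.9341, (cx,cy)=(1.0000,-0.0095)
member 4 (2-3): L=7.2600, (cx,cy)=(0.2189,0.9758)
member 5 (2-4): L=2.8950, (cx,cy)=(1.0000,0.0000)
member 6 (3-4): L=7.2034, (cx,cy)=(0.1813,-0.9834)
member 7 (3-5): L=3.0533, (cx,cy)=(0.9766,-0.2148)
member 8 (4-5): L=6.6429, (cx,cy)=(0.2523,0.9676)
member 9 (4-6): L=3.0940, (cx,cy)=(1.0000,0.0000)
member 10 (5-6): L=6.5825, (cx,cy)=(0.2154,-0.9765)
solve A·x = −loads:
  F[0-1] = +1516.6821 N (tension)
  F[0-2] = +5864.8828 N (tension)
  F[1-2] = -1513.3537 N (compression)
  F[1-3] = +607.3910 N (tension)
  F[2-3] = +1585.3851 N (tension)
  F[2-4] = +2637.7638 N (tension)
  F[3-4] = -3885.9152 N (compression)
  F[3-5] = -1979.4586 N (compression)
  F[4-5] = +3949.2766 N (tension)
  F[4-6] = +936.8329 N (tension)
  F[5-6] = -4348.9037 N (compression)
  Rx@0 = -6191.0300 N
  Ry@0 = -1481.1997 N
  Ry@6 = +4246.7997 N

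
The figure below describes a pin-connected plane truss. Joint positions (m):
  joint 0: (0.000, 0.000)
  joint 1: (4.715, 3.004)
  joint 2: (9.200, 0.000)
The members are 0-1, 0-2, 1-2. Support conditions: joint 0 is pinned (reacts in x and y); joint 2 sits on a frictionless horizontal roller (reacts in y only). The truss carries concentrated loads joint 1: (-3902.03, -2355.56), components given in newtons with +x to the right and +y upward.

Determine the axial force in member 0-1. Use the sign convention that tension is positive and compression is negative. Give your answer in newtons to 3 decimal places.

N=3 nodes, M=3 members, R=3 reactions → 2N=6, M+R=6
member 0 (0-1): L=5.5906, (cx,cy)=(0.8434,0.5373)
member 1 (0-2): L=9.2000, (cx,cy)=(1.0000,0.0000)
member 2 (1-2): L=5.3981, (cx,cy)=(0.8309,-0.5565)
solve A·x = −loads:
  F[0-1] = -4508.3050 N (compression)
  F[0-2] = -99.8422 N (compression)
  F[1-2] = +120.1685 N (tension)
  Rx@0 = +3902.0300 N
  Ry@0 = +2422.4331 N
  Ry@2 = -66.8731 N

-4508.305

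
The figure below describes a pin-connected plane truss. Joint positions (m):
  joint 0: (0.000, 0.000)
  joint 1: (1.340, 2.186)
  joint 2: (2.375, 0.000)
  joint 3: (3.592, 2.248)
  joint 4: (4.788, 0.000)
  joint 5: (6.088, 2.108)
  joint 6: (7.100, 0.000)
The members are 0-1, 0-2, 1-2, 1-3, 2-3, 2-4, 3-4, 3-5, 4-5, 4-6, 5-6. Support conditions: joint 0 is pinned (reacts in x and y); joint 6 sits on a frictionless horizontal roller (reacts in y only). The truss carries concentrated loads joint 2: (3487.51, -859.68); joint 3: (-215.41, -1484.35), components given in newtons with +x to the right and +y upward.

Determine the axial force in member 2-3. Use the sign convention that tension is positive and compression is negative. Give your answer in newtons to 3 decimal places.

-538.398

N=7 nodes, M=11 members, R=3 reactions → 2N=14, M+R=14
member 0 (0-1): L=2.5640, (cx,cy)=(0.5226,0.8526)
member 1 (0-2): L=2.3750, (cx,cy)=(1.0000,0.0000)
member 2 (1-2): L=2.4186, (cx,cy)=(0.4279,-0.9038)
member 3 (1-3): L=2.2529, (cx,cy)=(0.9996,0.0275)
member 4 (2-3): L=2.5563, (cx,cy)=(0.4761,0.8794)
member 5 (2-4): L=2.4130, (cx,cy)=(1.0000,0.0000)
member 6 (3-4): L=2.5464, (cx,cy)=(0.4697,-0.8828)
member 7 (3-5): L=2.4999, (cx,cy)=(0.9984,-0.0560)
member 8 (4-5): L=2.4766, (cx,cy)=(0.5249,0.8512)
member 9 (4-6): L=2.3120, (cx,cy)=(1.0000,0.0000)
member 10 (5-6): L=2.3383, (cx,cy)=(0.4328,-0.9015)
solve A·x = −loads:
  F[0-1] = -1611.2603 N (compression)
  F[0-2] = +4114.1719 N (tension)
  F[1-2] = +1475.0249 N (tension)
  F[1-3] = -1473.8322 N (compression)
  F[2-3] = -538.3977 N (compression)
  F[2-4] = +1514.1852 N (tension)
  F[3-4] = -1033.7488 N (compression)
  F[3-5] = -1030.2593 N (compression)
  F[4-5] = +1072.2151 N (tension)
  F[4-6] = +465.8280 N (tension)
  F[5-6] = -1076.3456 N (compression)
  Rx@0 = -3272.1000 N
  Ry@0 = +1373.7084 N
  Ry@6 = +970.3216 N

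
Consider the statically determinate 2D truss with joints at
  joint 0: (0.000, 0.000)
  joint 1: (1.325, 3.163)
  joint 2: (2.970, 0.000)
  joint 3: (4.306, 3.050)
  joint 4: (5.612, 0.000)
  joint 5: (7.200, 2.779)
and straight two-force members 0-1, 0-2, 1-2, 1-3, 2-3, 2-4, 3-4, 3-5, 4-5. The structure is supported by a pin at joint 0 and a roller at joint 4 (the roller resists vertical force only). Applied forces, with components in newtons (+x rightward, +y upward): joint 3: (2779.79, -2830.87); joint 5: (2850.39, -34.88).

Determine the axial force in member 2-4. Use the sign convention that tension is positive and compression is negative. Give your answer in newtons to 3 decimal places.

2420.701

N=6 nodes, M=9 members, R=3 reactions → 2N=12, M+R=12
member 0 (0-1): L=3.4293, (cx,cy)=(0.3864,0.9223)
member 1 (0-2): L=2.9700, (cx,cy)=(1.0000,0.0000)
member 2 (1-2): L=3.5652, (cx,cy)=(0.4614,-0.8872)
member 3 (1-3): L=2.9831, (cx,cy)=(0.9993,-0.0379)
member 4 (2-3): L=3.3298, (cx,cy)=(0.4012,0.9160)
member 5 (2-4): L=2.6420, (cx,cy)=(1.0000,0.0000)
member 6 (3-4): L=3.3179, (cx,cy)=(0.3936,-0.9193)
member 7 (3-5): L=2.9067, (cx,cy)=(0.9956,-0.0932)
member 8 (4-5): L=3.2007, (cx,cy)=(0.4961,0.8682)
solve A·x = −loads:
  F[0-1] = +2464.7248 N (tension)
  F[0-2] = +4677.8728 N (tension)
  F[1-2] = -2655.4225 N (compression)
  F[1-3] = +2179.0983 N (tension)
  F[2-3] = +2571.9637 N (tension)
  F[2-4] = +2420.7007 N (tension)
  F[3-4] = -5829.9754 N (compression)
  F[3-5] = +2736.4519 N (tension)
  F[4-5] = +253.6740 N (tension)
  Rx@0 = -5630.1800 N
  Ry@0 = -2273.3191 N
  Ry@4 = +5139.0691 N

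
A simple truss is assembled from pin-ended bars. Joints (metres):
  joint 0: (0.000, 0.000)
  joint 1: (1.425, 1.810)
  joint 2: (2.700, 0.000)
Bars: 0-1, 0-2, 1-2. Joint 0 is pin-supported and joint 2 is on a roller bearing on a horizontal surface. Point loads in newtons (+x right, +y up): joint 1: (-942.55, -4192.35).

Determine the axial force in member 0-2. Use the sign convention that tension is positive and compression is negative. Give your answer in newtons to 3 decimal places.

N=3 nodes, M=3 members, R=3 reactions → 2N=6, M+R=6
member 0 (0-1): L=2.3036, (cx,cy)=(0.6186,0.7857)
member 1 (0-2): L=2.7000, (cx,cy)=(1.0000,0.0000)
member 2 (1-2): L=2.2140, (cx,cy)=(0.5759,-0.8175)
solve A·x = −loads:
  F[0-1] = -3323.8222 N (compression)
  F[0-2] = +1113.5269 N (tension)
  F[1-2] = -1933.5928 N (compression)
  Rx@0 = +942.5500 N
  Ry@0 = +2611.5784 N
  Ry@2 = +1580.7716 N

1113.527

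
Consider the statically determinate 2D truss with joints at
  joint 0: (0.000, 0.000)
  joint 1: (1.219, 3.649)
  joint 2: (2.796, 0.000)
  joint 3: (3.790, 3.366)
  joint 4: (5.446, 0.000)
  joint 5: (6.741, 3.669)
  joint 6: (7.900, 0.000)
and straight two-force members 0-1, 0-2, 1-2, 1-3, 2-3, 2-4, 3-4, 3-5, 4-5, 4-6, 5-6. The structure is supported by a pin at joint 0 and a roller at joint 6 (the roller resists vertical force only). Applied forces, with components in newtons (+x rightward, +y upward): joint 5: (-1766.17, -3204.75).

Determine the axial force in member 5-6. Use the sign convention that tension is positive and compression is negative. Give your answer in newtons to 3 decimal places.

N=7 nodes, M=11 members, R=3 reactions → 2N=14, M+R=14
member 0 (0-1): L=3.8472, (cx,cy)=(0.3169,0.9485)
member 1 (0-2): L=2.7960, (cx,cy)=(1.0000,0.0000)
member 2 (1-2): L=3.9752, (cx,cy)=(0.3967,-0.9179)
member 3 (1-3): L=2.5865, (cx,cy)=(0.9940,-0.1094)
member 4 (2-3): L=3.5097, (cx,cy)=(0.2832,0.9591)
member 5 (2-4): L=2.6500, (cx,cy)=(1.0000,0.0000)
member 6 (3-4): L=3.7513, (cx,cy)=(0.4414,-0.8973)
member 7 (3-5): L=2.9665, (cx,cy)=(0.9948,0.1021)
member 8 (4-5): L=3.8908, (cx,cy)=(0.3328,0.9430)
member 9 (4-6): L=2.4540, (cx,cy)=(1.0000,0.0000)
member 10 (5-6): L=3.8477, (cx,cy)=(0.3012,-0.9536)
solve A·x = −loads:
  F[0-1] = -1360.5293 N (compression)
  F[0-2] = -1335.0842 N (compression)
  F[1-2] = +1530.2710 N (tension)
  F[1-3] = -1044.4310 N (compression)
  F[2-3] = -1464.6715 N (compression)
  F[2-4] = -313.1923 N (compression)
  F[3-4] = +1210.7190 N (tension)
  F[3-5] = -1997.8941 N (compression)
  F[4-5] = -1152.0465 N (compression)
  F[4-6] = +604.7149 N (tension)
  F[5-6] = -2007.5627 N (compression)
  Rx@0 = +1766.1700 N
  Ry@0 = +1290.4282 N
  Ry@6 = +1914.3218 N

-2007.563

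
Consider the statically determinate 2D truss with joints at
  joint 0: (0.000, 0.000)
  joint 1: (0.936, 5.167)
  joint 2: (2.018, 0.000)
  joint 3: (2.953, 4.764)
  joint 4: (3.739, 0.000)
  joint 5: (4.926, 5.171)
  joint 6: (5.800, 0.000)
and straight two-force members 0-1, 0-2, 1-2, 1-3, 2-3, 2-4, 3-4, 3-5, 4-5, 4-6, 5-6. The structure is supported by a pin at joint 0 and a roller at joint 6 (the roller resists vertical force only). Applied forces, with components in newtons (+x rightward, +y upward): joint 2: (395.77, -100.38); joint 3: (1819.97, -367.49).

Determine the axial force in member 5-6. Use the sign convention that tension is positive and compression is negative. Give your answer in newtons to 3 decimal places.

-1741.265

N=7 nodes, M=11 members, R=3 reactions → 2N=14, M+R=14
member 0 (0-1): L=5.2511, (cx,cy)=(0.1782,0.9840)
member 1 (0-2): L=2.0180, (cx,cy)=(1.0000,0.0000)
member 2 (1-2): L=5.2791, (cx,cy)=(0.2050,-0.9788)
member 3 (1-3): L=2.0569, (cx,cy)=(0.9806,-0.1959)
member 4 (2-3): L=4.8549, (cx,cy)=(0.1926,0.9813)
member 5 (2-4): L=1.7210, (cx,cy)=(1.0000,0.0000)
member 6 (3-4): L=4.8284, (cx,cy)=(0.1628,-0.9867)
member 7 (3-5): L=2.0145, (cx,cy)=(0.9794,0.2020)
member 8 (4-5): L=5.3055, (cx,cy)=(0.2237,0.9747)
member 9 (4-6): L=2.0610, (cx,cy)=(1.0000,0.0000)
member 10 (5-6): L=5.2443, (cx,cy)=(0.1667,-0.9860)
solve A·x = −loads:
  F[0-1] = +1269.3725 N (tension)
  F[0-2] = +1989.4762 N (tension)
  F[1-2] = -1380.0660 N (compression)
  F[1-3] = +519.1853 N (tension)
  F[2-3] = +1478.8323 N (tension)
  F[2-4] = +1026.0400 N (tension)
  F[3-4] = -1890.3076 N (compression)
  F[3-5] = -733.4474 N (compression)
  F[4-5] = +1913.6011 N (tension)
  F[4-6] = +290.1920 N (tension)
  F[5-6] = -1741.2655 N (compression)
  Rx@0 = -2215.7400 N
  Ry@0 = -1249.0441 N
  Ry@6 = +1716.9141 N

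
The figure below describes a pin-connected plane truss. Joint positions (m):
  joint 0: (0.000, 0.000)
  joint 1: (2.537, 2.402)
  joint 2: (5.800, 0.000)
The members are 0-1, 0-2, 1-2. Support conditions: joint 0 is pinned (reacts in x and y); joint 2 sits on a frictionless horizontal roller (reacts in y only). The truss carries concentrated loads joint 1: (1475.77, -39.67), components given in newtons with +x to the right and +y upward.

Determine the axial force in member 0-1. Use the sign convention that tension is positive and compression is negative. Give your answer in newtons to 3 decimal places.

856.488

N=3 nodes, M=3 members, R=3 reactions → 2N=6, M+R=6
member 0 (0-1): L=3.4937, (cx,cy)=(0.7262,0.6875)
member 1 (0-2): L=5.8000, (cx,cy)=(1.0000,0.0000)
member 2 (1-2): L=4.0518, (cx,cy)=(0.8053,-0.5928)
solve A·x = −loads:
  F[0-1] = +856.4879 N (tension)
  F[0-2] = +853.8200 N (tension)
  F[1-2] = -1060.2130 N (compression)
  Rx@0 = -1475.7700 N
  Ry@0 = -588.8545 N
  Ry@2 = +628.5245 N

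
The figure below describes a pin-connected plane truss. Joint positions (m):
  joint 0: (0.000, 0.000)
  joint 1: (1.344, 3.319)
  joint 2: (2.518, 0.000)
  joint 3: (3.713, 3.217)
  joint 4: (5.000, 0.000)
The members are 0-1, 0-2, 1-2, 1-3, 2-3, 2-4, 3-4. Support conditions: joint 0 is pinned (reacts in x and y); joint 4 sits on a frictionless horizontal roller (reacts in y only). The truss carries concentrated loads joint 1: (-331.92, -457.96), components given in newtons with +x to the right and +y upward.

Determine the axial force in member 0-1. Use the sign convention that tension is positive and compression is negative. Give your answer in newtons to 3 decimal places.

N=5 nodes, M=7 members, R=3 reactions → 2N=10, M+R=10
member 0 (0-1): L=3.5808, (cx,cy)=(0.3753,0.9269)
member 1 (0-2): L=2.5180, (cx,cy)=(1.0000,0.0000)
member 2 (1-2): L=3.5205, (cx,cy)=(0.3335,-0.9428)
member 3 (1-3): L=2.3712, (cx,cy)=(0.9991,-0.0430)
member 4 (2-3): L=3.4318, (cx,cy)=(0.3482,0.9374)
member 5 (2-4): L=2.4820, (cx,cy)=(1.0000,0.0000)
member 6 (3-4): L=3.4649, (cx,cy)=(0.3714,-0.9285)
solve A·x = −loads:
  F[0-1] = -598.9810 N (compression)
  F[0-2] = -107.1011 N (compression)
  F[1-2] = +99.7602 N (tension)
  F[1-3] = +73.9021 N (tension)
  F[2-3] = -100.3290 N (compression)
  F[2-4] = -38.8976 N (compression)
  F[3-4] = +104.7209 N (tension)
  Rx@0 = +331.9200 N
  Ry@0 = +555.1888 N
  Ry@4 = -97.2288 N

-598.981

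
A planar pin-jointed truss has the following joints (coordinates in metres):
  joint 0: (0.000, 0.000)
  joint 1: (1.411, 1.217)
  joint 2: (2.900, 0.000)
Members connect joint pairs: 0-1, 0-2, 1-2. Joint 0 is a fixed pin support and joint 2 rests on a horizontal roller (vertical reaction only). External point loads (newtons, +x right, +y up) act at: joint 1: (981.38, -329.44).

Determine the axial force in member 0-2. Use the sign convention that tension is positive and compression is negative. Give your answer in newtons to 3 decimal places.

N=3 nodes, M=3 members, R=3 reactions → 2N=6, M+R=6
member 0 (0-1): L=1.8633, (cx,cy)=(0.7572,0.6531)
member 1 (0-2): L=2.9000, (cx,cy)=(1.0000,0.0000)
member 2 (1-2): L=1.9231, (cx,cy)=(0.7743,-0.6328)
solve A·x = −loads:
  F[0-1] = +371.5807 N (tension)
  F[0-2] = +700.0023 N (tension)
  F[1-2] = -904.0668 N (compression)
  Rx@0 = -981.3800 N
  Ry@0 = -242.6908 N
  Ry@2 = +572.1308 N

700.002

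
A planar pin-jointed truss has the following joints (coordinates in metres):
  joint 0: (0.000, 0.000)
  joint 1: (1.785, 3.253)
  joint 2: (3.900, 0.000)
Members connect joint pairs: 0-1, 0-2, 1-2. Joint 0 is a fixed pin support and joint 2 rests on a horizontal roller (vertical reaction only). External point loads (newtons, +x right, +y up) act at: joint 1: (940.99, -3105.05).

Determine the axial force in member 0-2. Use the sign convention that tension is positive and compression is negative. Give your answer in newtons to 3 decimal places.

N=3 nodes, M=3 members, R=3 reactions → 2N=6, M+R=6
member 0 (0-1): L=3.7106, (cx,cy)=(0.4811,0.8767)
member 1 (0-2): L=3.9000, (cx,cy)=(1.0000,0.0000)
member 2 (1-2): L=3.8801, (cx,cy)=(0.5451,-0.8384)
solve A·x = −loads:
  F[0-1] = -1025.4624 N (compression)
  F[0-2] = +1434.2988 N (tension)
  F[1-2] = -2631.3160 N (compression)
  Rx@0 = -940.9900 N
  Ry@0 = +899.0103 N
  Ry@2 = +2206.0397 N

1434.299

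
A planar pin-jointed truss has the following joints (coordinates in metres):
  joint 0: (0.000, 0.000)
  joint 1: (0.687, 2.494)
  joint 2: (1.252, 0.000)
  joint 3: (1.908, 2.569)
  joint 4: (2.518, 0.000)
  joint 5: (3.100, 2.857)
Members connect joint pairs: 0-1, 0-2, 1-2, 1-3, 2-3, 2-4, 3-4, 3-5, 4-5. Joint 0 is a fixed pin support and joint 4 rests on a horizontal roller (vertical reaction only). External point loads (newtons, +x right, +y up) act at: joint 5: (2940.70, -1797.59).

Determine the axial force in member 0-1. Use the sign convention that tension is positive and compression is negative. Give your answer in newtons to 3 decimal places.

3891.846

N=6 nodes, M=9 members, R=3 reactions → 2N=12, M+R=12
member 0 (0-1): L=2.5869, (cx,cy)=(0.2656,0.9641)
member 1 (0-2): L=1.2520, (cx,cy)=(1.0000,0.0000)
member 2 (1-2): L=2.5572, (cx,cy)=(0.2209,-0.9753)
member 3 (1-3): L=1.2233, (cx,cy)=(0.9981,0.0613)
member 4 (2-3): L=2.6514, (cx,cy)=(0.2474,0.9689)
member 5 (2-4): L=1.2660, (cx,cy)=(1.0000,0.0000)
member 6 (3-4): L=2.6404, (cx,cy)=(0.2310,-0.9729)
member 7 (3-5): L=1.2263, (cx,cy)=(0.9720,0.2349)
member 8 (4-5): L=2.9157, (cx,cy)=(0.1996,0.9799)
solve A·x = −loads:
  F[0-1] = +3891.8456 N (tension)
  F[0-2] = +1907.1435 N (tension)
  F[1-2] = -3730.1717 N (compression)
  F[1-3] = +1861.2205 N (tension)
  F[2-3] = +3754.7195 N (tension)
  F[2-4] = +154.0130 N (tension)
  F[3-4] = -2992.7141 N (compression)
  F[3-5] = +3578.1509 N (tension)
  F[4-5] = -2692.1077 N (compression)
  Rx@0 = -2940.7000 N
  Ry@0 = -3752.0958 N
  Ry@4 = +5549.6858 N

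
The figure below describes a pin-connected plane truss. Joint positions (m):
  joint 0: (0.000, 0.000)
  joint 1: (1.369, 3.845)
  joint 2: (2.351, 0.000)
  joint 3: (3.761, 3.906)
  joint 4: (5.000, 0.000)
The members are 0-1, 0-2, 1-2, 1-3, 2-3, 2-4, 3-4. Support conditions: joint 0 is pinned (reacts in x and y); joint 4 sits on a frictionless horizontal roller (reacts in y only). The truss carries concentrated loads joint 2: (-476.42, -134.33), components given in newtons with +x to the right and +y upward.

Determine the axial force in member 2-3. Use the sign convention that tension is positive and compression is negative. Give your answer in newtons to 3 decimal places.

N=5 nodes, M=7 members, R=3 reactions → 2N=10, M+R=10
member 0 (0-1): L=4.0814, (cx,cy)=(0.3354,0.9421)
member 1 (0-2): L=2.3510, (cx,cy)=(1.0000,0.0000)
member 2 (1-2): L=3.9684, (cx,cy)=(0.2475,-0.9689)
member 3 (1-3): L=2.3928, (cx,cy)=(0.9997,0.0255)
member 4 (2-3): L=4.1527, (cx,cy)=(0.3395,0.9406)
member 5 (2-4): L=2.6490, (cx,cy)=(1.0000,0.0000)
member 6 (3-4): L=4.0978, (cx,cy)=(0.3024,-0.9532)
solve A·x = −loads:
  F[0-1] = -75.5444 N (compression)
  F[0-2] = -451.0808 N (compression)
  F[1-2] = +72.3145 N (tension)
  F[1-3] = -43.2477 N (compression)
  F[2-3] = +68.3234 N (tension)
  F[2-4] = +20.0352 N (tension)
  F[3-4] = -66.2635 N (compression)
  Rx@0 = +476.4200 N
  Ry@0 = +71.1680 N
  Ry@4 = +63.1620 N

68.323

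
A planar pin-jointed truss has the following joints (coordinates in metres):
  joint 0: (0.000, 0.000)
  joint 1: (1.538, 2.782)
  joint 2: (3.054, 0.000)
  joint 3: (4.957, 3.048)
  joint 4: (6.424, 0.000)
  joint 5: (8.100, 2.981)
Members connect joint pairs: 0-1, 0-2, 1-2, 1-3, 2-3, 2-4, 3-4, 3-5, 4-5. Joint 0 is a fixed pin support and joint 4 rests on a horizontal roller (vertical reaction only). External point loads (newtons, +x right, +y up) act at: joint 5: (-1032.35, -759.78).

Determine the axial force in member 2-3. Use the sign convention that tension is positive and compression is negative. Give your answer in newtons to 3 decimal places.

N=6 nodes, M=9 members, R=3 reactions → 2N=12, M+R=12
member 0 (0-1): L=3.1788, (cx,cy)=(0.4838,0.8752)
member 1 (0-2): L=3.0540, (cx,cy)=(1.0000,0.0000)
member 2 (1-2): L=3.1682, (cx,cy)=(0.4785,-0.8781)
member 3 (1-3): L=3.4293, (cx,cy)=(0.9970,0.0776)
member 4 (2-3): L=3.5933, (cx,cy)=(0.5296,0.8482)
member 5 (2-4): L=3.3700, (cx,cy)=(1.0000,0.0000)
member 6 (3-4): L=3.3827, (cx,cy)=(0.4337,-0.9011)
member 7 (3-5): L=3.1437, (cx,cy)=(0.9998,-0.0213)
member 8 (4-5): L=3.4198, (cx,cy)=(0.4901,0.8717)
solve A·x = −loads:
  F[0-1] = -320.8869 N (compression)
  F[0-2] = -877.0967 N (compression)
  F[1-2] = +293.6145 N (tension)
  F[1-3] = -296.6410 N (compression)
  F[2-3] = -303.9434 N (compression)
  F[2-4] = -575.6347 N (compression)
  F[3-4] = +325.8105 N (tension)
  F[3-5] = -598.1494 N (compression)
  F[4-5] = -886.2548 N (compression)
  Rx@0 = +1032.3500 N
  Ry@0 = +280.8288 N
  Ry@4 = +478.9512 N

-303.943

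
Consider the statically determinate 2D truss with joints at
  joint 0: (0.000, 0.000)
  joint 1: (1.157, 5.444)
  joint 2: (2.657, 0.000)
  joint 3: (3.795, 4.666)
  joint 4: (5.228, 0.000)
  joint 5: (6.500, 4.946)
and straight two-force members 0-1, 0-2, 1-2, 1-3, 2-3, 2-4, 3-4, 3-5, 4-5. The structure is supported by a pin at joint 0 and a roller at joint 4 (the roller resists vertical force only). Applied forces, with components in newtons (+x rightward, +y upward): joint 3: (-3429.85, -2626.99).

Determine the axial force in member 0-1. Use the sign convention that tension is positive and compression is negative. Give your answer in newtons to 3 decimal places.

N=6 nodes, M=9 members, R=3 reactions → 2N=12, M+R=12
member 0 (0-1): L=5.5656, (cx,cy)=(0.2079,0.9782)
member 1 (0-2): L=2.6570, (cx,cy)=(1.0000,0.0000)
member 2 (1-2): L=5.6469, (cx,cy)=(0.2656,-0.9641)
member 3 (1-3): L=2.7503, (cx,cy)=(0.9592,-0.2829)
member 4 (2-3): L=4.8028, (cx,cy)=(0.2369,0.9715)
member 5 (2-4): L=2.5710, (cx,cy)=(1.0000,0.0000)
member 6 (3-4): L=4.8811, (cx,cy)=(0.2936,-0.9559)
member 7 (3-5): L=2.7195, (cx,cy)=(0.9947,0.1030)
member 8 (4-5): L=5.1069, (cx,cy)=(0.2491,0.9685)
solve A·x = −loads:
  F[0-1] = -3865.6599 N (compression)
  F[0-2] = -2626.2391 N (compression)
  F[1-2] = +4536.5917 N (tension)
  F[1-3] = -2094.2180 N (compression)
  F[2-3] = -4501.8095 N (compression)
  F[2-4] = -354.4781 N (compression)
  F[3-4] = +1207.4247 N (tension)
  F[3-5] = -0.0000 N (tension)
  F[4-5] = -0.0000 N (tension)
  Rx@0 = +3429.8500 N
  Ry@0 = +3781.2083 N
  Ry@4 = -1154.2183 N

-3865.660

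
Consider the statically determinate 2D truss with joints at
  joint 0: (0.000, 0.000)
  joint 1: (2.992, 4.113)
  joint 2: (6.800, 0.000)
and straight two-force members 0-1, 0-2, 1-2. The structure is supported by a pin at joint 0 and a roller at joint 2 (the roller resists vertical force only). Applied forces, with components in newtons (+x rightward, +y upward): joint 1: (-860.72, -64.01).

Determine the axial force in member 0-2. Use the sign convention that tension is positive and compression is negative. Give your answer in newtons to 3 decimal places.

-455.927

N=3 nodes, M=3 members, R=3 reactions → 2N=6, M+R=6
member 0 (0-1): L=5.0861, (cx,cy)=(0.5883,0.8087)
member 1 (0-2): L=6.8000, (cx,cy)=(1.0000,0.0000)
member 2 (1-2): L=5.6051, (cx,cy)=(0.6794,-0.7338)
solve A·x = −loads:
  F[0-1] = -688.1125 N (compression)
  F[0-2] = -455.9273 N (compression)
  F[1-2] = +671.0972 N (tension)
  Rx@0 = +860.7200 N
  Ry@0 = +556.4546 N
  Ry@2 = -492.4446 N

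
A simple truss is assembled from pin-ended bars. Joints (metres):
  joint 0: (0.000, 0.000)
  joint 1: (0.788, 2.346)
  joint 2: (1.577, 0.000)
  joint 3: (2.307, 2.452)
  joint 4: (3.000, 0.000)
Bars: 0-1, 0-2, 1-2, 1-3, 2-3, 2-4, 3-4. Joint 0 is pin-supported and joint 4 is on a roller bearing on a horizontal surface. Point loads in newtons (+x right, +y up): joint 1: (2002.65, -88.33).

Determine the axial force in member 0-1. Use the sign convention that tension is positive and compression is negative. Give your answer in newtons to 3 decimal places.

N=5 nodes, M=7 members, R=3 reactions → 2N=10, M+R=10
member 0 (0-1): L=2.4748, (cx,cy)=(0.3184,0.9480)
member 1 (0-2): L=1.5770, (cx,cy)=(1.0000,0.0000)
member 2 (1-2): L=2.4751, (cx,cy)=(0.3188,-0.9478)
member 3 (1-3): L=1.5227, (cx,cy)=(0.9976,0.0696)
member 4 (2-3): L=2.5584, (cx,cy)=(0.2853,0.9584)
member 5 (2-4): L=1.4230, (cx,cy)=(1.0000,0.0000)
member 6 (3-4): L=2.5480, (cx,cy)=(0.2720,-0.9623)
solve A·x = −loads:
  F[0-1] = +1583.3516 N (tension)
  F[0-2] = +1498.4967 N (tension)
  F[1-2] = -1746.0926 N (compression)
  F[1-3] = -944.1819 N (compression)
  F[2-3] = +1726.7899 N (tension)
  F[2-4] = +449.1707 N (tension)
  F[3-4] = -1651.5281 N (compression)
  Rx@0 = -2002.6500 N
  Ry@0 = -1500.9436 N
  Ry@4 = +1589.2736 N

1583.352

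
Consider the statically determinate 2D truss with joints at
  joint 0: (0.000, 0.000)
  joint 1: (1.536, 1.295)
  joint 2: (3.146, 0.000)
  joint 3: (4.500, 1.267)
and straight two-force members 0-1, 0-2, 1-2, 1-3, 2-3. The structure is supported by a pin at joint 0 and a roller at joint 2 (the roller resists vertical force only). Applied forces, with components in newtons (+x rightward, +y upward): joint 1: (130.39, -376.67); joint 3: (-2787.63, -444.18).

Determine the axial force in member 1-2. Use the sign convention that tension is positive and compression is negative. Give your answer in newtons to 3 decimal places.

N=4 nodes, M=5 members, R=3 reactions → 2N=8, M+R=8
member 0 (0-1): L=2.0091, (cx,cy)=(0.7645,0.6446)
member 1 (0-2): L=3.1460, (cx,cy)=(1.0000,0.0000)
member 2 (1-2): L=2.0662, (cx,cy)=(0.7792,-0.6268)
member 3 (1-3): L=2.9641, (cx,cy)=(1.0000,-0.0094)
member 4 (2-3): L=1.8543, (cx,cy)=(0.7302,0.6833)
solve A·x = −loads:
  F[0-1] = -1660.9180 N (compression)
  F[0-2] = -1387.4071 N (compression)
  F[1-2] = +1141.6773 N (tension)
  F[1-3] = -2289.9353 N (compression)
  F[2-3] = -681.7491 N (compression)
  Rx@0 = +2657.2400 N
  Ry@0 = +1070.5948 N
  Ry@2 = -249.7448 N

1141.677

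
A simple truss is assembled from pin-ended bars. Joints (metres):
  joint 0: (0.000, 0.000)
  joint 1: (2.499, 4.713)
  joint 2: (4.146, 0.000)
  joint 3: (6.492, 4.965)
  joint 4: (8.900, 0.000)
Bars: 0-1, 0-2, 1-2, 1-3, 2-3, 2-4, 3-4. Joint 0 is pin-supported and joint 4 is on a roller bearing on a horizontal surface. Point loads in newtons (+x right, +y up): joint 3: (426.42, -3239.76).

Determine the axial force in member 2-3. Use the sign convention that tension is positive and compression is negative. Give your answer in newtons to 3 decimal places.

N=5 nodes, M=7 members, R=3 reactions → 2N=10, M+R=10
member 0 (0-1): L=5.3345, (cx,cy)=(0.4685,0.8835)
member 1 (0-2): L=4.1460, (cx,cy)=(1.0000,0.0000)
member 2 (1-2): L=4.9925, (cx,cy)=(0.3299,-0.9440)
member 3 (1-3): L=4.0009, (cx,cy)=(0.9980,0.0630)
member 4 (2-3): L=5.4914, (cx,cy)=(0.4272,0.9041)
member 5 (2-4): L=4.7540, (cx,cy)=(1.0000,0.0000)
member 6 (3-4): L=5.5181, (cx,cy)=(0.4364,-0.8998)
solve A·x = −loads:
  F[0-1] = -722.8975 N (compression)
  F[0-2] = +765.0657 N (tension)
  F[1-2] = +639.7952 N (tension)
  F[1-3] = -550.8049 N (compression)
  F[2-3] = -668.0070 N (compression)
  F[2-4] = +1261.5153 N (tension)
  F[3-4] = -2890.8628 N (compression)
  Rx@0 = -426.4200 N
  Ry@0 = +638.6704 N
  Ry@4 = +2601.0896 N

-668.007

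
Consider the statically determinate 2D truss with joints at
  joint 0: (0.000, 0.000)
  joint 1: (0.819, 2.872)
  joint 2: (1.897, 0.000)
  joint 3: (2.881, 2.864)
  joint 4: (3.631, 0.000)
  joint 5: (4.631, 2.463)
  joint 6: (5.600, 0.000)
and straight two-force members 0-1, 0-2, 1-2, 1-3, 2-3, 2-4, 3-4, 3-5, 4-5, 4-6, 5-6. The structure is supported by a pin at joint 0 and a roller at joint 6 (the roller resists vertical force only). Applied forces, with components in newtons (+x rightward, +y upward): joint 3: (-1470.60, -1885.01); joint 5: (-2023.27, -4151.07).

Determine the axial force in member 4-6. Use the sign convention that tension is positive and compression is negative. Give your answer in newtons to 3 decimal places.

N=7 nodes, M=11 members, R=3 reactions → 2N=14, M+R=14
member 0 (0-1): L=2.9865, (cx,cy)=(0.2742,0.9617)
member 1 (0-2): L=1.8970, (cx,cy)=(1.0000,0.0000)
member 2 (1-2): L=3.0676, (cx,cy)=(0.3514,-0.9362)
member 3 (1-3): L=2.0620, (cx,cy)=(1.0000,-0.0039)
member 4 (2-3): L=3.0283, (cx,cy)=(0.3249,0.9457)
member 5 (2-4): L=1.7340, (cx,cy)=(1.0000,0.0000)
member 6 (3-4): L=2.9606, (cx,cy)=(0.2533,-0.9674)
member 7 (3-5): L=1.7954, (cx,cy)=(0.9747,-0.2234)
member 8 (4-5): L=2.6583, (cx,cy)=(0.3762,0.9265)
member 9 (4-6): L=1.9690, (cx,cy)=(1.0000,0.0000)
member 10 (5-6): L=2.6468, (cx,cy)=(0.3661,-0.9306)
solve A·x = −loads:
  F[0-1] = -3406.0872 N (compression)
  F[0-2] = -2559.8030 N (compression)
  F[1-2] = +3507.6228 N (tension)
  F[1-3] = -2166.6943 N (compression)
  F[2-3] = -3472.3314 N (compression)
  F[2-4] = -198.9200 N (compression)
  F[3-4] = +1988.8612 N (tension)
  F[3-5] = -2388.5273 N (compression)
  F[4-5] = -2076.5164 N (compression)
  F[4-6] = +1086.0718 N (tension)
  F[5-6] = -2966.5322 N (compression)
  Rx@0 = +3493.8700 N
  Ry@0 = +3275.5074 N
  Ry@6 = +2760.5726 N

1086.072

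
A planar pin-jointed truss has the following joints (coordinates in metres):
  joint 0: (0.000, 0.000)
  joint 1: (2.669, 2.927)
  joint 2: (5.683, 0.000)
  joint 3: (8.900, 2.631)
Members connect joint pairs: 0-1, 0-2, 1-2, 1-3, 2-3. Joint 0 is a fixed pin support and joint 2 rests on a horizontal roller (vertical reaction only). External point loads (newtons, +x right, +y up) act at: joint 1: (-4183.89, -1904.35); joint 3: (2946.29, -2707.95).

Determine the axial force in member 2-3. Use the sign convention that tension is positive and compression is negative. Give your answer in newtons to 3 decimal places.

N=4 nodes, M=5 members, R=3 reactions → 2N=8, M+R=8
member 0 (0-1): L=3.9612, (cx,cy)=(0.6738,0.7389)
member 1 (0-2): L=5.6830, (cx,cy)=(1.0000,0.0000)
member 2 (1-2): L=4.2014, (cx,cy)=(0.7174,-0.6967)
member 3 (1-3): L=6.2380, (cx,cy)=(0.9989,-0.0475)
member 4 (2-3): L=4.1559, (cx,cy)=(0.7741,0.6331)
solve A·x = −loads:
  F[0-1] = -362.6304 N (compression)
  F[0-2] = -993.2631 N (compression)
  F[1-2] = -2752.1055 N (compression)
  F[1-3] = +5920.5407 N (tension)
  F[2-3] = -3833.6592 N (compression)
  Rx@0 = +1237.6000 N
  Ry@0 = +267.9558 N
  Ry@2 = +4344.3442 N

-3833.659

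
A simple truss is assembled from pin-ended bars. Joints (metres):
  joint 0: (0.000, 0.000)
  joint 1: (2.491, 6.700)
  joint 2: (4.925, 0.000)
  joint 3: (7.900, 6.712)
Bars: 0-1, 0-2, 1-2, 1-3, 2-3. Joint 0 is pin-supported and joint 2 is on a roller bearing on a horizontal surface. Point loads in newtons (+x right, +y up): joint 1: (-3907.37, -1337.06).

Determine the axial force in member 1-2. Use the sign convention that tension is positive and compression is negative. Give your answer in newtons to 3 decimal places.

4935.997

N=4 nodes, M=5 members, R=3 reactions → 2N=8, M+R=8
member 0 (0-1): L=7.1481, (cx,cy)=(0.3485,0.9373)
member 1 (0-2): L=4.9250, (cx,cy)=(1.0000,0.0000)
member 2 (1-2): L=7.1284, (cx,cy)=(0.3415,-0.9399)
member 3 (1-3): L=5.4090, (cx,cy)=(1.0000,0.0022)
member 4 (2-3): L=7.3418, (cx,cy)=(0.4052,0.9142)
solve A·x = −loads:
  F[0-1] = -6376.0923 N (compression)
  F[0-2] = -1685.3970 N (compression)
  F[1-2] = +4935.9967 N (tension)
  F[1-3] = +0.0000 N (tension)
  F[2-3] = +0.0000 N (tension)
  Rx@0 = +3907.3700 N
  Ry@0 = +5976.4026 N
  Ry@2 = -4639.3426 N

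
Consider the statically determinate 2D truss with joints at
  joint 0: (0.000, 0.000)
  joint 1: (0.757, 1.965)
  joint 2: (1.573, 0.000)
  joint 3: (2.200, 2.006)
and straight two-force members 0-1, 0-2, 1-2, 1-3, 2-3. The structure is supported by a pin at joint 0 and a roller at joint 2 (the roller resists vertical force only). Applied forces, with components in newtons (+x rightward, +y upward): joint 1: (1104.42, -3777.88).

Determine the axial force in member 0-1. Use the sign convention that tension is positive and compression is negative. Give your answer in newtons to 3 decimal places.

N=4 nodes, M=5 members, R=3 reactions → 2N=8, M+R=8
member 0 (0-1): L=2.1058, (cx,cy)=(0.3595,0.9331)
member 1 (0-2): L=1.5730, (cx,cy)=(1.0000,0.0000)
member 2 (1-2): L=2.1277, (cx,cy)=(0.3835,-0.9235)
member 3 (1-3): L=1.4436, (cx,cy)=(0.9996,0.0284)
member 4 (2-3): L=2.1017, (cx,cy)=(0.2983,0.9545)
solve A·x = −loads:
  F[0-1] = -621.7040 N (compression)
  F[0-2] = +1327.9153 N (tension)
  F[1-2] = -3462.4964 N (compression)
  F[1-3] = +0.0000 N (tension)
  F[2-3] = +0.0000 N (tension)
  Rx@0 = -1104.4200 N
  Ry@0 = +580.1429 N
  Ry@2 = +3197.7371 N

-621.704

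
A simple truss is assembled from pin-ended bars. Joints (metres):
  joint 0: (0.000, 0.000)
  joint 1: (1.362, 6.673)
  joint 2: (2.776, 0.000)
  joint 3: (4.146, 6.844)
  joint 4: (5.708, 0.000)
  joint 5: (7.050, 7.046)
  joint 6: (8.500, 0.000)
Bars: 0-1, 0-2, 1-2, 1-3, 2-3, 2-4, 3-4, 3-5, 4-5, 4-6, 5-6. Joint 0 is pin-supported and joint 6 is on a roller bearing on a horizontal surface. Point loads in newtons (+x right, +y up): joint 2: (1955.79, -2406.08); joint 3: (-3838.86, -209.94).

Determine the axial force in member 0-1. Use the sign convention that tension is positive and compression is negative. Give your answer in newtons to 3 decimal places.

N=7 nodes, M=11 members, R=3 reactions → 2N=14, M+R=14
member 0 (0-1): L=6.8106, (cx,cy)=(0.2000,0.9798)
member 1 (0-2): L=2.7760, (cx,cy)=(1.0000,0.0000)
member 2 (1-2): L=6.8212, (cx,cy)=(0.2073,-0.9783)
member 3 (1-3): L=2.7892, (cx,cy)=(0.9981,0.0613)
member 4 (2-3): L=6.9798, (cx,cy)=(0.1963,0.9805)
member 5 (2-4): L=2.9320, (cx,cy)=(1.0000,0.0000)
member 6 (3-4): L=7.0200, (cx,cy)=(0.2225,-0.9749)
member 7 (3-5): L=2.9110, (cx,cy)=(0.9976,0.0694)
member 8 (4-5): L=7.1727, (cx,cy)=(0.1871,0.9823)
member 9 (4-6): L=2.7920, (cx,cy)=(1.0000,0.0000)
member 10 (5-6): L=7.1937, (cx,cy)=(0.2016,-0.9795)
solve A·x = −loads:
  F[0-1] = -4918.1304 N (compression)
  F[0-2] = -899.5274 N (compression)
  F[1-2] = +4801.5309 N (tension)
  F[1-3] = -1982.6096 N (compression)
  F[2-3] = -2336.6060 N (compression)
  F[2-4] = -1401.3474 N (compression)
  F[3-4] = +2322.5143 N (tension)
  F[3-5] = +886.7077 N (tension)
  F[4-5] = -2304.9949 N (compression)
  F[4-6] = -453.3073 N (compression)
  F[5-6] = +2248.9205 N (tension)
  Rx@0 = +1883.0700 N
  Ry@0 = +4818.7810 N
  Ry@6 = -2202.7610 N

-4918.130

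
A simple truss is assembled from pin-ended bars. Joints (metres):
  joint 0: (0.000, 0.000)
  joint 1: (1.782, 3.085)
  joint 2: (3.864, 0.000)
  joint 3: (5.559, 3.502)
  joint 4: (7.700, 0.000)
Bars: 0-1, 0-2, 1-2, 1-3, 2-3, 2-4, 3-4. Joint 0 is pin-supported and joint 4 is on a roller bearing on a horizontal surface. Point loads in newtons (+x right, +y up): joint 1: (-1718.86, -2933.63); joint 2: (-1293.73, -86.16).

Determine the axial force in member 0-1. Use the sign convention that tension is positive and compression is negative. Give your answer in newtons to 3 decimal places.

N=5 nodes, M=7 members, R=3 reactions → 2N=10, M+R=10
member 0 (0-1): L=3.5627, (cx,cy)=(0.5002,0.8659)
member 1 (0-2): L=3.8640, (cx,cy)=(1.0000,0.0000)
member 2 (1-2): L=3.7218, (cx,cy)=(0.5594,-0.8289)
member 3 (1-3): L=3.7999, (cx,cy)=(0.9940,0.1097)
member 4 (2-3): L=3.8906, (cx,cy)=(0.4357,0.9001)
member 5 (2-4): L=3.8360, (cx,cy)=(1.0000,0.0000)
member 6 (3-4): L=4.1046, (cx,cy)=(0.5216,-0.8532)
solve A·x = −loads:
  F[0-1] = -3448.6913 N (compression)
  F[0-2] = -1287.6096 N (compression)
  F[1-2] = +58.3637 N (tension)
  F[1-3] = -39.0048 N (compression)
  F[2-3] = +41.9756 N (tension)
  F[2-4] = +20.4821 N (tension)
  F[3-4] = -39.2673 N (compression)
  Rx@0 = +3012.5900 N
  Ry@0 = +2986.2877 N
  Ry@4 = +33.5023 N

-3448.691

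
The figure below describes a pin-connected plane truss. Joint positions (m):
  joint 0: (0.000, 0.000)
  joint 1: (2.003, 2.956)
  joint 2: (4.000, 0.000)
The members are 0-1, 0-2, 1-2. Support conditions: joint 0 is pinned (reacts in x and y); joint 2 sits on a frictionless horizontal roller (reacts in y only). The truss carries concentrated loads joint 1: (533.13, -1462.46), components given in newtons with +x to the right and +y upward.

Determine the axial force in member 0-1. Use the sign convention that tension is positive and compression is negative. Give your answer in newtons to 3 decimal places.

-406.053

N=3 nodes, M=3 members, R=3 reactions → 2N=6, M+R=6
member 0 (0-1): L=3.5707, (cx,cy)=(0.5610,0.8278)
member 1 (0-2): L=4.0000, (cx,cy)=(1.0000,0.0000)
member 2 (1-2): L=3.5673, (cx,cy)=(0.5598,-0.8286)
solve A·x = −loads:
  F[0-1] = -406.0532 N (compression)
  F[0-2] = +760.9069 N (tension)
  F[1-2] = -1359.2474 N (compression)
  Rx@0 = -533.1300 N
  Ry@0 = +336.1501 N
  Ry@2 = +1126.3099 N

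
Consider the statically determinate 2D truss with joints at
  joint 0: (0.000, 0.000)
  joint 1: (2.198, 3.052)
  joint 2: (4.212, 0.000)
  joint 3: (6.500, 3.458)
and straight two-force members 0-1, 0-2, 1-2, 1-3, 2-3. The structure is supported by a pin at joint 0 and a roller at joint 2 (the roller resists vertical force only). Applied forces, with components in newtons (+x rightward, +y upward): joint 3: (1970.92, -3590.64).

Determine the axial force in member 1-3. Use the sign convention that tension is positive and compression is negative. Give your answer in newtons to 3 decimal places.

N=4 nodes, M=5 members, R=3 reactions → 2N=8, M+R=8
member 0 (0-1): L=3.7611, (cx,cy)=(0.5844,0.8115)
member 1 (0-2): L=4.2120, (cx,cy)=(1.0000,0.0000)
member 2 (1-2): L=3.6566, (cx,cy)=(0.5508,-0.8346)
member 3 (1-3): L=4.3211, (cx,cy)=(0.9956,0.0940)
member 4 (2-3): L=4.1464, (cx,cy)=(0.5518,0.8340)
solve A·x = −loads:
  F[0-1] = +4397.6976 N (tension)
  F[0-2] = -599.1067 N (compression)
  F[1-2] = -3751.3152 N (compression)
  F[1-3] = +4656.7813 N (tension)
  F[2-3] = -4830.0968 N (compression)
  Rx@0 = -1970.9200 N
  Ry@0 = -3568.5721 N
  Ry@2 = +7159.2121 N

4656.781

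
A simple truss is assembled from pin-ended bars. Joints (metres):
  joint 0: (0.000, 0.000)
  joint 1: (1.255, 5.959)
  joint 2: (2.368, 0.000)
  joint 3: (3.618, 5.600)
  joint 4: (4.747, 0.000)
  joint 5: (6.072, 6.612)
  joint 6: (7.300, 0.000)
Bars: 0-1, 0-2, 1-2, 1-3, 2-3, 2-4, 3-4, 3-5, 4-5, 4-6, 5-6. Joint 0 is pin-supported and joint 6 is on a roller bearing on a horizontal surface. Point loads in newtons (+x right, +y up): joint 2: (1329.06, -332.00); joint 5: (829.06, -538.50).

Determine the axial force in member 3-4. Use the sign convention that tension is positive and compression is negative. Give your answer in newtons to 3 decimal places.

N=7 nodes, M=11 members, R=3 reactions → 2N=14, M+R=14
member 0 (0-1): L=6.0897, (cx,cy)=(0.2061,0.9785)
member 1 (0-2): L=2.3680, (cx,cy)=(1.0000,0.0000)
member 2 (1-2): L=6.0620, (cx,cy)=(0.1836,-0.9830)
member 3 (1-3): L=2.3901, (cx,cy)=(0.9887,-0.1502)
member 4 (2-3): L=5.7378, (cx,cy)=(0.2179,0.9760)
member 5 (2-4): L=2.3790, (cx,cy)=(1.0000,0.0000)
member 6 (3-4): L=5.7127, (cx,cy)=(0.1976,-0.9803)
member 7 (3-5): L=2.6545, (cx,cy)=(0.9245,0.3812)
member 8 (4-5): L=6.7435, (cx,cy)=(0.1965,0.9805)
member 9 (4-6): L=2.5530, (cx,cy)=(1.0000,0.0000)
member 10 (5-6): L=6.7251, (cx,cy)=(0.1826,-0.9832)
solve A·x = −loads:
  F[0-1] = +445.5984 N (tension)
  F[0-2] = +2066.2889 N (tension)
  F[1-2] = -471.1354 N (compression)
  F[1-3] = +180.3785 N (tension)
  F[2-3] = +814.6941 N (tension)
  F[2-4] = +473.2442 N (tension)
  F[3-4] = -585.1502 N (compression)
  F[3-5] = +509.9753 N (tension)
  F[4-5] = +585.0130 N (tension)
  F[4-6] = +242.6532 N (tension)
  F[5-6] = -1328.8754 N (compression)
  Rx@0 = -2158.1200 N
  Ry@0 = -436.0332 N
  Ry@6 = +1306.5332 N

-585.150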